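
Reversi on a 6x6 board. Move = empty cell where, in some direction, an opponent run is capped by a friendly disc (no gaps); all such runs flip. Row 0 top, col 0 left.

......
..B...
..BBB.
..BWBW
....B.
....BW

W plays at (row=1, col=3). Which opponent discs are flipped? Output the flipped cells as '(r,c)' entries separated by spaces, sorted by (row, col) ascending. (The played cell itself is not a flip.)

Answer: (2,3) (2,4)

Derivation:
Dir NW: first cell '.' (not opp) -> no flip
Dir N: first cell '.' (not opp) -> no flip
Dir NE: first cell '.' (not opp) -> no flip
Dir W: opp run (1,2), next='.' -> no flip
Dir E: first cell '.' (not opp) -> no flip
Dir SW: opp run (2,2), next='.' -> no flip
Dir S: opp run (2,3) capped by W -> flip
Dir SE: opp run (2,4) capped by W -> flip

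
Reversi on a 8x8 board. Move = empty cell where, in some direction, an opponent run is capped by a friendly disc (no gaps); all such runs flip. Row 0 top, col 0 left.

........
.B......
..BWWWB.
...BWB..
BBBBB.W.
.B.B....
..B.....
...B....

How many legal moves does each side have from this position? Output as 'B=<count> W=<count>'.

-- B to move --
(1,2): no bracket -> illegal
(1,3): flips 2 -> legal
(1,4): flips 2 -> legal
(1,5): flips 2 -> legal
(1,6): flips 2 -> legal
(3,2): no bracket -> illegal
(3,6): no bracket -> illegal
(3,7): no bracket -> illegal
(4,5): no bracket -> illegal
(4,7): no bracket -> illegal
(5,5): no bracket -> illegal
(5,6): no bracket -> illegal
(5,7): flips 1 -> legal
B mobility = 5
-- W to move --
(0,0): no bracket -> illegal
(0,1): no bracket -> illegal
(0,2): no bracket -> illegal
(1,0): no bracket -> illegal
(1,2): no bracket -> illegal
(1,3): no bracket -> illegal
(1,5): no bracket -> illegal
(1,6): no bracket -> illegal
(1,7): no bracket -> illegal
(2,0): no bracket -> illegal
(2,1): flips 1 -> legal
(2,7): flips 1 -> legal
(3,0): no bracket -> illegal
(3,1): no bracket -> illegal
(3,2): flips 1 -> legal
(3,6): flips 1 -> legal
(3,7): no bracket -> illegal
(4,5): flips 1 -> legal
(5,0): no bracket -> illegal
(5,2): flips 1 -> legal
(5,4): flips 1 -> legal
(5,5): no bracket -> illegal
(6,0): flips 3 -> legal
(6,1): no bracket -> illegal
(6,3): flips 3 -> legal
(6,4): no bracket -> illegal
(7,1): no bracket -> illegal
(7,2): no bracket -> illegal
(7,4): no bracket -> illegal
W mobility = 9

Answer: B=5 W=9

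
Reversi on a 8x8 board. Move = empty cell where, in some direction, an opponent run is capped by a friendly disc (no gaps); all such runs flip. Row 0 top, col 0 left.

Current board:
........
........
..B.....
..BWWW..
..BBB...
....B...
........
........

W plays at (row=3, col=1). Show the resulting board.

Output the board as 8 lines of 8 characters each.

Answer: ........
........
..B.....
.WWWWW..
..BBB...
....B...
........
........

Derivation:
Place W at (3,1); scan 8 dirs for brackets.
Dir NW: first cell '.' (not opp) -> no flip
Dir N: first cell '.' (not opp) -> no flip
Dir NE: opp run (2,2), next='.' -> no flip
Dir W: first cell '.' (not opp) -> no flip
Dir E: opp run (3,2) capped by W -> flip
Dir SW: first cell '.' (not opp) -> no flip
Dir S: first cell '.' (not opp) -> no flip
Dir SE: opp run (4,2), next='.' -> no flip
All flips: (3,2)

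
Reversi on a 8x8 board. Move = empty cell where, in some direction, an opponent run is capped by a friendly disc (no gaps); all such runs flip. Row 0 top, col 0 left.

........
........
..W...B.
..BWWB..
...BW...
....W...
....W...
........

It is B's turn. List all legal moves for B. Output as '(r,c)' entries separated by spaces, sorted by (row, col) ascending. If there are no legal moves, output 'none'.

Answer: (1,2) (2,3) (2,5) (4,5) (5,3) (6,5)

Derivation:
(1,1): no bracket -> illegal
(1,2): flips 1 -> legal
(1,3): no bracket -> illegal
(2,1): no bracket -> illegal
(2,3): flips 1 -> legal
(2,4): no bracket -> illegal
(2,5): flips 1 -> legal
(3,1): no bracket -> illegal
(4,2): no bracket -> illegal
(4,5): flips 1 -> legal
(5,3): flips 1 -> legal
(5,5): no bracket -> illegal
(6,3): no bracket -> illegal
(6,5): flips 1 -> legal
(7,3): no bracket -> illegal
(7,4): no bracket -> illegal
(7,5): no bracket -> illegal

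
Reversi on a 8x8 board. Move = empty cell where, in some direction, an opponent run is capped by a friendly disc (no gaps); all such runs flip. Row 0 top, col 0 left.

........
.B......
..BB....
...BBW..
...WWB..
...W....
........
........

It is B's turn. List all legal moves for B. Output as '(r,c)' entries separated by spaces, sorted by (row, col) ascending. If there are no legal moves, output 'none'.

Answer: (2,5) (3,6) (4,2) (5,2) (5,4) (5,5) (6,3)

Derivation:
(2,4): no bracket -> illegal
(2,5): flips 1 -> legal
(2,6): no bracket -> illegal
(3,2): no bracket -> illegal
(3,6): flips 1 -> legal
(4,2): flips 2 -> legal
(4,6): no bracket -> illegal
(5,2): flips 1 -> legal
(5,4): flips 1 -> legal
(5,5): flips 1 -> legal
(6,2): no bracket -> illegal
(6,3): flips 2 -> legal
(6,4): no bracket -> illegal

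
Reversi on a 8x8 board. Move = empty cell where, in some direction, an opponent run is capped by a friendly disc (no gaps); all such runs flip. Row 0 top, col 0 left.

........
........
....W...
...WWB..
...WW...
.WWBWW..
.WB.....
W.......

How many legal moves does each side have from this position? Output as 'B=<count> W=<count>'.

-- B to move --
(1,3): flips 1 -> legal
(1,4): no bracket -> illegal
(1,5): no bracket -> illegal
(2,2): no bracket -> illegal
(2,3): flips 2 -> legal
(2,5): no bracket -> illegal
(3,2): flips 2 -> legal
(4,0): flips 1 -> legal
(4,1): no bracket -> illegal
(4,2): flips 1 -> legal
(4,5): no bracket -> illegal
(4,6): no bracket -> illegal
(5,0): flips 2 -> legal
(5,6): flips 2 -> legal
(6,0): flips 1 -> legal
(6,3): no bracket -> illegal
(6,4): no bracket -> illegal
(6,5): no bracket -> illegal
(6,6): no bracket -> illegal
(7,1): no bracket -> illegal
(7,2): no bracket -> illegal
B mobility = 8
-- W to move --
(2,5): no bracket -> illegal
(2,6): flips 1 -> legal
(3,6): flips 1 -> legal
(4,2): no bracket -> illegal
(4,5): no bracket -> illegal
(4,6): flips 1 -> legal
(6,3): flips 2 -> legal
(6,4): no bracket -> illegal
(7,1): flips 2 -> legal
(7,2): flips 1 -> legal
(7,3): flips 1 -> legal
W mobility = 7

Answer: B=8 W=7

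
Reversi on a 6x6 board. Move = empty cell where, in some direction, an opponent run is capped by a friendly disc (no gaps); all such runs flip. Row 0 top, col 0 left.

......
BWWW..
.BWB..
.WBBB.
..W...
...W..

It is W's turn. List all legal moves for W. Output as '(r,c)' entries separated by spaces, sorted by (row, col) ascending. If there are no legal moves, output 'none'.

(0,0): no bracket -> illegal
(0,1): no bracket -> illegal
(1,4): no bracket -> illegal
(2,0): flips 1 -> legal
(2,4): flips 2 -> legal
(2,5): no bracket -> illegal
(3,0): flips 1 -> legal
(3,5): flips 3 -> legal
(4,1): no bracket -> illegal
(4,3): flips 2 -> legal
(4,4): flips 1 -> legal
(4,5): flips 2 -> legal

Answer: (2,0) (2,4) (3,0) (3,5) (4,3) (4,4) (4,5)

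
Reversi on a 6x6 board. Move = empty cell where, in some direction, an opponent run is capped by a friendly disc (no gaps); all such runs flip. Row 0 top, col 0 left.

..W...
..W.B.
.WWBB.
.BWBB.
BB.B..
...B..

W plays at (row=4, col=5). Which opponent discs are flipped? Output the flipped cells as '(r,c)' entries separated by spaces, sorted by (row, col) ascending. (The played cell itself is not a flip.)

Answer: (2,3) (3,4)

Derivation:
Dir NW: opp run (3,4) (2,3) capped by W -> flip
Dir N: first cell '.' (not opp) -> no flip
Dir NE: edge -> no flip
Dir W: first cell '.' (not opp) -> no flip
Dir E: edge -> no flip
Dir SW: first cell '.' (not opp) -> no flip
Dir S: first cell '.' (not opp) -> no flip
Dir SE: edge -> no flip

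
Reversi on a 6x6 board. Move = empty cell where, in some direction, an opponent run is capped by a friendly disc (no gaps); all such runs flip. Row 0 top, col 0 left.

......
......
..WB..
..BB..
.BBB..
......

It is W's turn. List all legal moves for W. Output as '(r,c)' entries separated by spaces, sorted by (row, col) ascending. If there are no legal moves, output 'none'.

Answer: (2,4) (4,4) (5,2)

Derivation:
(1,2): no bracket -> illegal
(1,3): no bracket -> illegal
(1,4): no bracket -> illegal
(2,1): no bracket -> illegal
(2,4): flips 1 -> legal
(3,0): no bracket -> illegal
(3,1): no bracket -> illegal
(3,4): no bracket -> illegal
(4,0): no bracket -> illegal
(4,4): flips 1 -> legal
(5,0): no bracket -> illegal
(5,1): no bracket -> illegal
(5,2): flips 2 -> legal
(5,3): no bracket -> illegal
(5,4): no bracket -> illegal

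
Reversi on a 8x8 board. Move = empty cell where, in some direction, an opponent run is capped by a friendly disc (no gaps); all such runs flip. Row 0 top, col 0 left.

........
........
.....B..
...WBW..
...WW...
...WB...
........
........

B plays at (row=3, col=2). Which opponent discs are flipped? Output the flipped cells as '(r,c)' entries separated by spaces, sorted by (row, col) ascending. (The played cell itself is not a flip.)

Answer: (3,3) (4,3)

Derivation:
Dir NW: first cell '.' (not opp) -> no flip
Dir N: first cell '.' (not opp) -> no flip
Dir NE: first cell '.' (not opp) -> no flip
Dir W: first cell '.' (not opp) -> no flip
Dir E: opp run (3,3) capped by B -> flip
Dir SW: first cell '.' (not opp) -> no flip
Dir S: first cell '.' (not opp) -> no flip
Dir SE: opp run (4,3) capped by B -> flip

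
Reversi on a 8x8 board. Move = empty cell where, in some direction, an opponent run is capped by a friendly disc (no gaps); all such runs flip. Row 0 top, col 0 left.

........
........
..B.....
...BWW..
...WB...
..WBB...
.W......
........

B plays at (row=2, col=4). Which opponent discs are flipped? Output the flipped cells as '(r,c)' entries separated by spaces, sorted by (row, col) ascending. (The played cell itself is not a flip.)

Dir NW: first cell '.' (not opp) -> no flip
Dir N: first cell '.' (not opp) -> no flip
Dir NE: first cell '.' (not opp) -> no flip
Dir W: first cell '.' (not opp) -> no flip
Dir E: first cell '.' (not opp) -> no flip
Dir SW: first cell 'B' (not opp) -> no flip
Dir S: opp run (3,4) capped by B -> flip
Dir SE: opp run (3,5), next='.' -> no flip

Answer: (3,4)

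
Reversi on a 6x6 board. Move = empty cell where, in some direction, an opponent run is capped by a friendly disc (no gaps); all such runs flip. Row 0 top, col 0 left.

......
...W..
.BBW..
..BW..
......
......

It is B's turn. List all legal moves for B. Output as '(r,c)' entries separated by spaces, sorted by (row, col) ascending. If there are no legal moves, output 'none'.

(0,2): no bracket -> illegal
(0,3): no bracket -> illegal
(0,4): flips 1 -> legal
(1,2): no bracket -> illegal
(1,4): flips 1 -> legal
(2,4): flips 1 -> legal
(3,4): flips 1 -> legal
(4,2): no bracket -> illegal
(4,3): no bracket -> illegal
(4,4): flips 1 -> legal

Answer: (0,4) (1,4) (2,4) (3,4) (4,4)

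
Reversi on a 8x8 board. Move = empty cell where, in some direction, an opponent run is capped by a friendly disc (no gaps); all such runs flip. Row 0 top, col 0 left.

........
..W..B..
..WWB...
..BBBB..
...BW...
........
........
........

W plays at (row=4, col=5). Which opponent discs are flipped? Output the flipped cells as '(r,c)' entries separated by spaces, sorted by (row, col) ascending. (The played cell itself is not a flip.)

Answer: (3,4)

Derivation:
Dir NW: opp run (3,4) capped by W -> flip
Dir N: opp run (3,5), next='.' -> no flip
Dir NE: first cell '.' (not opp) -> no flip
Dir W: first cell 'W' (not opp) -> no flip
Dir E: first cell '.' (not opp) -> no flip
Dir SW: first cell '.' (not opp) -> no flip
Dir S: first cell '.' (not opp) -> no flip
Dir SE: first cell '.' (not opp) -> no flip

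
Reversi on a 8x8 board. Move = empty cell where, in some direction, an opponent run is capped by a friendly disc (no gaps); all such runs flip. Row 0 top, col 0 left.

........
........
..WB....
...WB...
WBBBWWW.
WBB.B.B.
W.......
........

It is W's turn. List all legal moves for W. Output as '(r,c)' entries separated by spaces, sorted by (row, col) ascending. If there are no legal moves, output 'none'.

(1,2): flips 2 -> legal
(1,3): flips 1 -> legal
(1,4): no bracket -> illegal
(2,4): flips 2 -> legal
(2,5): no bracket -> illegal
(3,0): no bracket -> illegal
(3,1): no bracket -> illegal
(3,2): flips 1 -> legal
(3,5): flips 1 -> legal
(4,7): no bracket -> illegal
(5,3): flips 3 -> legal
(5,5): no bracket -> illegal
(5,7): no bracket -> illegal
(6,1): no bracket -> illegal
(6,2): flips 1 -> legal
(6,3): flips 1 -> legal
(6,4): flips 1 -> legal
(6,5): no bracket -> illegal
(6,6): flips 1 -> legal
(6,7): flips 1 -> legal

Answer: (1,2) (1,3) (2,4) (3,2) (3,5) (5,3) (6,2) (6,3) (6,4) (6,6) (6,7)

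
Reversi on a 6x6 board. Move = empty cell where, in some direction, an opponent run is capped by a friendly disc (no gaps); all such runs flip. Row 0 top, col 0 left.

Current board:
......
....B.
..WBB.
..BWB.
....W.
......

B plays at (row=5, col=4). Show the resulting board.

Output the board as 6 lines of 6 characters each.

Place B at (5,4); scan 8 dirs for brackets.
Dir NW: first cell '.' (not opp) -> no flip
Dir N: opp run (4,4) capped by B -> flip
Dir NE: first cell '.' (not opp) -> no flip
Dir W: first cell '.' (not opp) -> no flip
Dir E: first cell '.' (not opp) -> no flip
Dir SW: edge -> no flip
Dir S: edge -> no flip
Dir SE: edge -> no flip
All flips: (4,4)

Answer: ......
....B.
..WBB.
..BWB.
....B.
....B.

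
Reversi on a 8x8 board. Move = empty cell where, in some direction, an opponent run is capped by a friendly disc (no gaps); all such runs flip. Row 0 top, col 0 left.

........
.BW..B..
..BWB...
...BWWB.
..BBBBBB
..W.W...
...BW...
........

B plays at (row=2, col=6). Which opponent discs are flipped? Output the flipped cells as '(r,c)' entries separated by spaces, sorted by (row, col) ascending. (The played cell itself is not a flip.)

Dir NW: first cell 'B' (not opp) -> no flip
Dir N: first cell '.' (not opp) -> no flip
Dir NE: first cell '.' (not opp) -> no flip
Dir W: first cell '.' (not opp) -> no flip
Dir E: first cell '.' (not opp) -> no flip
Dir SW: opp run (3,5) capped by B -> flip
Dir S: first cell 'B' (not opp) -> no flip
Dir SE: first cell '.' (not opp) -> no flip

Answer: (3,5)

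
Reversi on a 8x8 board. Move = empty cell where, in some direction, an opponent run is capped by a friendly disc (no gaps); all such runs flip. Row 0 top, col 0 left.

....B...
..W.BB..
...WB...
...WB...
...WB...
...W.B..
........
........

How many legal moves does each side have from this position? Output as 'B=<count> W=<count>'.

-- B to move --
(0,1): flips 2 -> legal
(0,2): no bracket -> illegal
(0,3): no bracket -> illegal
(1,1): no bracket -> illegal
(1,3): no bracket -> illegal
(2,1): no bracket -> illegal
(2,2): flips 2 -> legal
(3,2): flips 2 -> legal
(4,2): flips 2 -> legal
(5,2): flips 1 -> legal
(5,4): no bracket -> illegal
(6,2): flips 1 -> legal
(6,3): no bracket -> illegal
(6,4): no bracket -> illegal
B mobility = 6
-- W to move --
(0,3): no bracket -> illegal
(0,5): flips 1 -> legal
(0,6): flips 2 -> legal
(1,3): no bracket -> illegal
(1,6): no bracket -> illegal
(2,5): flips 2 -> legal
(2,6): no bracket -> illegal
(3,5): flips 2 -> legal
(4,5): flips 2 -> legal
(4,6): no bracket -> illegal
(5,4): no bracket -> illegal
(5,6): no bracket -> illegal
(6,4): no bracket -> illegal
(6,5): no bracket -> illegal
(6,6): flips 2 -> legal
W mobility = 6

Answer: B=6 W=6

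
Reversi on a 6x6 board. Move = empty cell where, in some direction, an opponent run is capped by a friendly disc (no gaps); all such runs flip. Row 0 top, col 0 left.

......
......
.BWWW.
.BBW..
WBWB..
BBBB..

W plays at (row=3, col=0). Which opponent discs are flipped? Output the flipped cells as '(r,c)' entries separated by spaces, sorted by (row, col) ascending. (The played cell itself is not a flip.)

Answer: (3,1) (3,2)

Derivation:
Dir NW: edge -> no flip
Dir N: first cell '.' (not opp) -> no flip
Dir NE: opp run (2,1), next='.' -> no flip
Dir W: edge -> no flip
Dir E: opp run (3,1) (3,2) capped by W -> flip
Dir SW: edge -> no flip
Dir S: first cell 'W' (not opp) -> no flip
Dir SE: opp run (4,1) (5,2), next=edge -> no flip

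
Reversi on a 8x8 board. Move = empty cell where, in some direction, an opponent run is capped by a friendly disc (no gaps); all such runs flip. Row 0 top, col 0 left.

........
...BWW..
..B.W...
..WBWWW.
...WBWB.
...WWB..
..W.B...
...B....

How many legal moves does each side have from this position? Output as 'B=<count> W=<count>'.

-- B to move --
(0,3): no bracket -> illegal
(0,4): flips 3 -> legal
(0,5): no bracket -> illegal
(0,6): flips 2 -> legal
(1,6): flips 2 -> legal
(2,1): no bracket -> illegal
(2,3): no bracket -> illegal
(2,5): flips 2 -> legal
(2,6): flips 2 -> legal
(2,7): no bracket -> illegal
(3,1): flips 1 -> legal
(3,7): flips 3 -> legal
(4,1): no bracket -> illegal
(4,2): flips 3 -> legal
(4,7): no bracket -> illegal
(5,1): flips 1 -> legal
(5,2): flips 2 -> legal
(5,6): no bracket -> illegal
(6,1): no bracket -> illegal
(6,3): flips 2 -> legal
(6,5): no bracket -> illegal
(7,1): flips 2 -> legal
(7,2): no bracket -> illegal
B mobility = 12
-- W to move --
(0,2): flips 1 -> legal
(0,3): no bracket -> illegal
(0,4): no bracket -> illegal
(1,1): no bracket -> illegal
(1,2): flips 2 -> legal
(2,1): no bracket -> illegal
(2,3): flips 1 -> legal
(3,1): no bracket -> illegal
(3,7): no bracket -> illegal
(4,2): flips 1 -> legal
(4,7): flips 1 -> legal
(5,6): flips 2 -> legal
(5,7): flips 1 -> legal
(6,3): no bracket -> illegal
(6,5): flips 1 -> legal
(6,6): no bracket -> illegal
(7,2): no bracket -> illegal
(7,4): flips 1 -> legal
(7,5): flips 1 -> legal
W mobility = 10

Answer: B=12 W=10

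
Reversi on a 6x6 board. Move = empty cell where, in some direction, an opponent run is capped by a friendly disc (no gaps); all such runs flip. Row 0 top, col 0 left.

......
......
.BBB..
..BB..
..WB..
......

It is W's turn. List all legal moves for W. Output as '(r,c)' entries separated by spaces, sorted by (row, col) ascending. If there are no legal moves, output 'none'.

Answer: (1,2) (2,4) (4,4)

Derivation:
(1,0): no bracket -> illegal
(1,1): no bracket -> illegal
(1,2): flips 2 -> legal
(1,3): no bracket -> illegal
(1,4): no bracket -> illegal
(2,0): no bracket -> illegal
(2,4): flips 1 -> legal
(3,0): no bracket -> illegal
(3,1): no bracket -> illegal
(3,4): no bracket -> illegal
(4,1): no bracket -> illegal
(4,4): flips 1 -> legal
(5,2): no bracket -> illegal
(5,3): no bracket -> illegal
(5,4): no bracket -> illegal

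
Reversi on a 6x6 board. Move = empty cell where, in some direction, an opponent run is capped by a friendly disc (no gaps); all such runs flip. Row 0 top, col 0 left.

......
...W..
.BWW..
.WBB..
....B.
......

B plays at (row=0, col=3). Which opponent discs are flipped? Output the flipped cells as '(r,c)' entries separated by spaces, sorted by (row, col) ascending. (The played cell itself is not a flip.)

Dir NW: edge -> no flip
Dir N: edge -> no flip
Dir NE: edge -> no flip
Dir W: first cell '.' (not opp) -> no flip
Dir E: first cell '.' (not opp) -> no flip
Dir SW: first cell '.' (not opp) -> no flip
Dir S: opp run (1,3) (2,3) capped by B -> flip
Dir SE: first cell '.' (not opp) -> no flip

Answer: (1,3) (2,3)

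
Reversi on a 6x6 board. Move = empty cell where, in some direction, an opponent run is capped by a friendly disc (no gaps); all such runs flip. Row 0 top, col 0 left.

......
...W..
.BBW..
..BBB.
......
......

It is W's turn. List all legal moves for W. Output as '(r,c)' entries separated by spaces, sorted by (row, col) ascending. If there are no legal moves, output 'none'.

(1,0): no bracket -> illegal
(1,1): no bracket -> illegal
(1,2): no bracket -> illegal
(2,0): flips 2 -> legal
(2,4): no bracket -> illegal
(2,5): no bracket -> illegal
(3,0): no bracket -> illegal
(3,1): flips 1 -> legal
(3,5): no bracket -> illegal
(4,1): flips 1 -> legal
(4,2): no bracket -> illegal
(4,3): flips 1 -> legal
(4,4): no bracket -> illegal
(4,5): flips 1 -> legal

Answer: (2,0) (3,1) (4,1) (4,3) (4,5)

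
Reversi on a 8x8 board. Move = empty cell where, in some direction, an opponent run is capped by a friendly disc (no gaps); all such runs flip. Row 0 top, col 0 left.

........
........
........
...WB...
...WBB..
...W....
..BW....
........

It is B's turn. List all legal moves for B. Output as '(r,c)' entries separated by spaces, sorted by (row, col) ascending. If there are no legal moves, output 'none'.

Answer: (2,2) (3,2) (4,2) (5,2) (6,4)

Derivation:
(2,2): flips 1 -> legal
(2,3): no bracket -> illegal
(2,4): no bracket -> illegal
(3,2): flips 1 -> legal
(4,2): flips 1 -> legal
(5,2): flips 1 -> legal
(5,4): no bracket -> illegal
(6,4): flips 1 -> legal
(7,2): no bracket -> illegal
(7,3): no bracket -> illegal
(7,4): no bracket -> illegal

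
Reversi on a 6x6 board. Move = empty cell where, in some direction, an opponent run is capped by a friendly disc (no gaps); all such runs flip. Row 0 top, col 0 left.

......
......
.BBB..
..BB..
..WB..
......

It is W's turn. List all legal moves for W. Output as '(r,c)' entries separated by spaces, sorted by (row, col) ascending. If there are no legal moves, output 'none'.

Answer: (1,2) (2,4) (4,4)

Derivation:
(1,0): no bracket -> illegal
(1,1): no bracket -> illegal
(1,2): flips 2 -> legal
(1,3): no bracket -> illegal
(1,4): no bracket -> illegal
(2,0): no bracket -> illegal
(2,4): flips 1 -> legal
(3,0): no bracket -> illegal
(3,1): no bracket -> illegal
(3,4): no bracket -> illegal
(4,1): no bracket -> illegal
(4,4): flips 1 -> legal
(5,2): no bracket -> illegal
(5,3): no bracket -> illegal
(5,4): no bracket -> illegal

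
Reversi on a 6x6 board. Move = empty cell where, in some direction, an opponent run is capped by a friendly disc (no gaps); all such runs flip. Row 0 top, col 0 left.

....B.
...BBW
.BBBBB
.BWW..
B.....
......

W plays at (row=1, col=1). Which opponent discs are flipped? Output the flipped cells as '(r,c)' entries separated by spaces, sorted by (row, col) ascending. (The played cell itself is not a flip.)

Dir NW: first cell '.' (not opp) -> no flip
Dir N: first cell '.' (not opp) -> no flip
Dir NE: first cell '.' (not opp) -> no flip
Dir W: first cell '.' (not opp) -> no flip
Dir E: first cell '.' (not opp) -> no flip
Dir SW: first cell '.' (not opp) -> no flip
Dir S: opp run (2,1) (3,1), next='.' -> no flip
Dir SE: opp run (2,2) capped by W -> flip

Answer: (2,2)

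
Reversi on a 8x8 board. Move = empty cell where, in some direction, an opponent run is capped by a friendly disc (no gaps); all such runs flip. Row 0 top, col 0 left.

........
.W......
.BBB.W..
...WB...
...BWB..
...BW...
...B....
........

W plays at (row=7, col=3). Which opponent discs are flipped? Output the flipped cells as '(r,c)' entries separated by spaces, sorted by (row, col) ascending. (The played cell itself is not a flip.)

Dir NW: first cell '.' (not opp) -> no flip
Dir N: opp run (6,3) (5,3) (4,3) capped by W -> flip
Dir NE: first cell '.' (not opp) -> no flip
Dir W: first cell '.' (not opp) -> no flip
Dir E: first cell '.' (not opp) -> no flip
Dir SW: edge -> no flip
Dir S: edge -> no flip
Dir SE: edge -> no flip

Answer: (4,3) (5,3) (6,3)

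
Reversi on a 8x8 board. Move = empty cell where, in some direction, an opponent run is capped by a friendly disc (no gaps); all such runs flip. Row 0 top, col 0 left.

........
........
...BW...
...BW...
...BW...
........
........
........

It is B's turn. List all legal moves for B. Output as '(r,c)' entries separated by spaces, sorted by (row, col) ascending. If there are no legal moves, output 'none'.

Answer: (1,5) (2,5) (3,5) (4,5) (5,5)

Derivation:
(1,3): no bracket -> illegal
(1,4): no bracket -> illegal
(1,5): flips 1 -> legal
(2,5): flips 2 -> legal
(3,5): flips 1 -> legal
(4,5): flips 2 -> legal
(5,3): no bracket -> illegal
(5,4): no bracket -> illegal
(5,5): flips 1 -> legal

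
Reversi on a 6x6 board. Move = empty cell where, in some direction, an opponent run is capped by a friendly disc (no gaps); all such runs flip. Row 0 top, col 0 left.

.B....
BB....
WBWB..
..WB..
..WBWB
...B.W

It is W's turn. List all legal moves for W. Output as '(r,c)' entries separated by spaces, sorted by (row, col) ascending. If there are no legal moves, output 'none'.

Answer: (0,0) (0,2) (1,4) (2,4) (3,4) (3,5) (5,4)

Derivation:
(0,0): flips 2 -> legal
(0,2): flips 1 -> legal
(1,2): no bracket -> illegal
(1,3): no bracket -> illegal
(1,4): flips 1 -> legal
(2,4): flips 2 -> legal
(3,0): no bracket -> illegal
(3,1): no bracket -> illegal
(3,4): flips 1 -> legal
(3,5): flips 1 -> legal
(5,2): no bracket -> illegal
(5,4): flips 1 -> legal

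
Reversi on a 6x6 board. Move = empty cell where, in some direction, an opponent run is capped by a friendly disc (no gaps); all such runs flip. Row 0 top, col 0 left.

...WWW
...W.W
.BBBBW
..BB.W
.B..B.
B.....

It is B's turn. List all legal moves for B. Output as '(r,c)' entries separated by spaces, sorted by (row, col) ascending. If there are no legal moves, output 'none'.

Answer: (0,2)

Derivation:
(0,2): flips 1 -> legal
(1,2): no bracket -> illegal
(1,4): no bracket -> illegal
(3,4): no bracket -> illegal
(4,5): no bracket -> illegal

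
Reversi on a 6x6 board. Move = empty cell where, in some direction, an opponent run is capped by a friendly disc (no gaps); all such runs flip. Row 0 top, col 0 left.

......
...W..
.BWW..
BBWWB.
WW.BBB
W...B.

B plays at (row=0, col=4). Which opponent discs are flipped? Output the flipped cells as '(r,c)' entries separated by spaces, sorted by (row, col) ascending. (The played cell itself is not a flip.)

Dir NW: edge -> no flip
Dir N: edge -> no flip
Dir NE: edge -> no flip
Dir W: first cell '.' (not opp) -> no flip
Dir E: first cell '.' (not opp) -> no flip
Dir SW: opp run (1,3) (2,2) capped by B -> flip
Dir S: first cell '.' (not opp) -> no flip
Dir SE: first cell '.' (not opp) -> no flip

Answer: (1,3) (2,2)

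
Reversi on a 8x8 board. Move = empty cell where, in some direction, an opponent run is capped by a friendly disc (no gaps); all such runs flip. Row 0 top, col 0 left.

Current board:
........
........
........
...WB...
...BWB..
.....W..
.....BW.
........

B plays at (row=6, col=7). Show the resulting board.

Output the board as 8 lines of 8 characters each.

Place B at (6,7); scan 8 dirs for brackets.
Dir NW: first cell '.' (not opp) -> no flip
Dir N: first cell '.' (not opp) -> no flip
Dir NE: edge -> no flip
Dir W: opp run (6,6) capped by B -> flip
Dir E: edge -> no flip
Dir SW: first cell '.' (not opp) -> no flip
Dir S: first cell '.' (not opp) -> no flip
Dir SE: edge -> no flip
All flips: (6,6)

Answer: ........
........
........
...WB...
...BWB..
.....W..
.....BBB
........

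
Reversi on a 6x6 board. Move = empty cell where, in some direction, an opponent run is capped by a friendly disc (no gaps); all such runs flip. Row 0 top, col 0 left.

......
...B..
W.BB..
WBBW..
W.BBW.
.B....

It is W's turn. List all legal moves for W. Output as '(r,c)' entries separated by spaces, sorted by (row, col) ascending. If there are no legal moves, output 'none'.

Answer: (0,3) (0,4) (1,1) (4,1) (5,3)

Derivation:
(0,2): no bracket -> illegal
(0,3): flips 2 -> legal
(0,4): flips 3 -> legal
(1,1): flips 1 -> legal
(1,2): no bracket -> illegal
(1,4): no bracket -> illegal
(2,1): no bracket -> illegal
(2,4): no bracket -> illegal
(3,4): no bracket -> illegal
(4,1): flips 2 -> legal
(5,0): no bracket -> illegal
(5,2): no bracket -> illegal
(5,3): flips 3 -> legal
(5,4): no bracket -> illegal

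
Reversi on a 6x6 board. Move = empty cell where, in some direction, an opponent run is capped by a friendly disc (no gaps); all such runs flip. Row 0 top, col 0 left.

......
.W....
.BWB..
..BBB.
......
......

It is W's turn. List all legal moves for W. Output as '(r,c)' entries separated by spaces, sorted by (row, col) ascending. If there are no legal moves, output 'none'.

Answer: (2,0) (2,4) (3,1) (4,2) (4,4)

Derivation:
(1,0): no bracket -> illegal
(1,2): no bracket -> illegal
(1,3): no bracket -> illegal
(1,4): no bracket -> illegal
(2,0): flips 1 -> legal
(2,4): flips 1 -> legal
(2,5): no bracket -> illegal
(3,0): no bracket -> illegal
(3,1): flips 1 -> legal
(3,5): no bracket -> illegal
(4,1): no bracket -> illegal
(4,2): flips 1 -> legal
(4,3): no bracket -> illegal
(4,4): flips 1 -> legal
(4,5): no bracket -> illegal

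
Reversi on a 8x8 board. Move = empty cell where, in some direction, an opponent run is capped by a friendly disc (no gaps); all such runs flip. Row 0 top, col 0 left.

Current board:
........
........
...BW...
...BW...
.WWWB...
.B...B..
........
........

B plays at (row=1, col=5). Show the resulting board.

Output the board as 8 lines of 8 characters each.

Place B at (1,5); scan 8 dirs for brackets.
Dir NW: first cell '.' (not opp) -> no flip
Dir N: first cell '.' (not opp) -> no flip
Dir NE: first cell '.' (not opp) -> no flip
Dir W: first cell '.' (not opp) -> no flip
Dir E: first cell '.' (not opp) -> no flip
Dir SW: opp run (2,4) capped by B -> flip
Dir S: first cell '.' (not opp) -> no flip
Dir SE: first cell '.' (not opp) -> no flip
All flips: (2,4)

Answer: ........
.....B..
...BB...
...BW...
.WWWB...
.B...B..
........
........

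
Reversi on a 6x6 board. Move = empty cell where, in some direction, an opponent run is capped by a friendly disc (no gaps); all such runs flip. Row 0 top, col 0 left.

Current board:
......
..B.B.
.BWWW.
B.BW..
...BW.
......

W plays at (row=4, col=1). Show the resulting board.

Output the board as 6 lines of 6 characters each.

Answer: ......
..B.B.
.BWWW.
B.WW..
.W.BW.
......

Derivation:
Place W at (4,1); scan 8 dirs for brackets.
Dir NW: opp run (3,0), next=edge -> no flip
Dir N: first cell '.' (not opp) -> no flip
Dir NE: opp run (3,2) capped by W -> flip
Dir W: first cell '.' (not opp) -> no flip
Dir E: first cell '.' (not opp) -> no flip
Dir SW: first cell '.' (not opp) -> no flip
Dir S: first cell '.' (not opp) -> no flip
Dir SE: first cell '.' (not opp) -> no flip
All flips: (3,2)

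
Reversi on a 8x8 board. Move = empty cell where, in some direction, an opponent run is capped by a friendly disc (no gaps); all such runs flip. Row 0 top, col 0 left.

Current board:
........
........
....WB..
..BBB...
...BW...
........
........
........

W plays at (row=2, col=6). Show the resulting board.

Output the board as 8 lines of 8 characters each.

Place W at (2,6); scan 8 dirs for brackets.
Dir NW: first cell '.' (not opp) -> no flip
Dir N: first cell '.' (not opp) -> no flip
Dir NE: first cell '.' (not opp) -> no flip
Dir W: opp run (2,5) capped by W -> flip
Dir E: first cell '.' (not opp) -> no flip
Dir SW: first cell '.' (not opp) -> no flip
Dir S: first cell '.' (not opp) -> no flip
Dir SE: first cell '.' (not opp) -> no flip
All flips: (2,5)

Answer: ........
........
....WWW.
..BBB...
...BW...
........
........
........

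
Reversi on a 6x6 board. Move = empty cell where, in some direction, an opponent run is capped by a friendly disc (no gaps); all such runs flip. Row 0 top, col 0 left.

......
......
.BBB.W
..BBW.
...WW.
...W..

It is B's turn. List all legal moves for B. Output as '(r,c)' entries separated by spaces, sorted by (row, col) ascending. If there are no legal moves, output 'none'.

(1,4): no bracket -> illegal
(1,5): no bracket -> illegal
(2,4): no bracket -> illegal
(3,5): flips 1 -> legal
(4,2): no bracket -> illegal
(4,5): flips 1 -> legal
(5,2): no bracket -> illegal
(5,4): flips 1 -> legal
(5,5): flips 1 -> legal

Answer: (3,5) (4,5) (5,4) (5,5)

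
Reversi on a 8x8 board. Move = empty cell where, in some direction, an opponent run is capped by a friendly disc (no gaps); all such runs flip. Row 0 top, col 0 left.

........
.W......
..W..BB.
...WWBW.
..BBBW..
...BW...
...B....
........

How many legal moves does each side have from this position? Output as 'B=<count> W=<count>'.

-- B to move --
(0,0): flips 3 -> legal
(0,1): no bracket -> illegal
(0,2): no bracket -> illegal
(1,0): no bracket -> illegal
(1,2): no bracket -> illegal
(1,3): no bracket -> illegal
(2,0): no bracket -> illegal
(2,1): no bracket -> illegal
(2,3): flips 1 -> legal
(2,4): flips 2 -> legal
(2,7): flips 3 -> legal
(3,1): no bracket -> illegal
(3,2): flips 2 -> legal
(3,7): flips 1 -> legal
(4,6): flips 2 -> legal
(4,7): flips 1 -> legal
(5,5): flips 2 -> legal
(5,6): no bracket -> illegal
(6,4): flips 1 -> legal
(6,5): flips 1 -> legal
B mobility = 11
-- W to move --
(1,4): flips 1 -> legal
(1,5): flips 2 -> legal
(1,6): flips 2 -> legal
(1,7): no bracket -> illegal
(2,4): no bracket -> illegal
(2,7): no bracket -> illegal
(3,1): no bracket -> illegal
(3,2): flips 1 -> legal
(3,7): no bracket -> illegal
(4,1): flips 3 -> legal
(4,6): no bracket -> illegal
(5,1): flips 1 -> legal
(5,2): flips 2 -> legal
(5,5): flips 1 -> legal
(6,2): no bracket -> illegal
(6,4): no bracket -> illegal
(7,2): flips 1 -> legal
(7,3): flips 3 -> legal
(7,4): no bracket -> illegal
W mobility = 10

Answer: B=11 W=10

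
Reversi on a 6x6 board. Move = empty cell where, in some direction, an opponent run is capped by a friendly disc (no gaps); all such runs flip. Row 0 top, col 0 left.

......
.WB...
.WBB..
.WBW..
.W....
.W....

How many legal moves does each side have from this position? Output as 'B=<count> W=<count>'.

-- B to move --
(0,0): flips 1 -> legal
(0,1): no bracket -> illegal
(0,2): no bracket -> illegal
(1,0): flips 2 -> legal
(2,0): flips 1 -> legal
(2,4): no bracket -> illegal
(3,0): flips 2 -> legal
(3,4): flips 1 -> legal
(4,0): flips 1 -> legal
(4,2): no bracket -> illegal
(4,3): flips 1 -> legal
(4,4): flips 1 -> legal
(5,0): flips 1 -> legal
(5,2): no bracket -> illegal
B mobility = 9
-- W to move --
(0,1): no bracket -> illegal
(0,2): no bracket -> illegal
(0,3): flips 1 -> legal
(1,3): flips 3 -> legal
(1,4): flips 2 -> legal
(2,4): flips 2 -> legal
(3,4): no bracket -> illegal
(4,2): no bracket -> illegal
(4,3): flips 1 -> legal
W mobility = 5

Answer: B=9 W=5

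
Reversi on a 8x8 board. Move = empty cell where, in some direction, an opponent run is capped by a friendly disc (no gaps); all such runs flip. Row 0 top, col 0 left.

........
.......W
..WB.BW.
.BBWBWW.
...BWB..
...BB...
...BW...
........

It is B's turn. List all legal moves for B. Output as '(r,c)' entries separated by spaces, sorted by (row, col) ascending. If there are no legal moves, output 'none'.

Answer: (1,2) (1,3) (2,1) (2,7) (3,7) (4,7) (6,5) (7,4) (7,5)

Derivation:
(0,6): no bracket -> illegal
(0,7): no bracket -> illegal
(1,1): no bracket -> illegal
(1,2): flips 1 -> legal
(1,3): flips 1 -> legal
(1,5): no bracket -> illegal
(1,6): no bracket -> illegal
(2,1): flips 1 -> legal
(2,4): no bracket -> illegal
(2,7): flips 2 -> legal
(3,7): flips 2 -> legal
(4,2): no bracket -> illegal
(4,6): no bracket -> illegal
(4,7): flips 1 -> legal
(5,5): no bracket -> illegal
(6,5): flips 1 -> legal
(7,3): no bracket -> illegal
(7,4): flips 1 -> legal
(7,5): flips 1 -> legal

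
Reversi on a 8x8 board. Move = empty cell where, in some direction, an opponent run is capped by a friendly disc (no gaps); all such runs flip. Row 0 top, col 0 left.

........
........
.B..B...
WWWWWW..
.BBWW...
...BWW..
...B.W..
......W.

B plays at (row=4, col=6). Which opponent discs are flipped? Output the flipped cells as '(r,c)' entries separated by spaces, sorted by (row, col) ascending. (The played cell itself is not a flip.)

Dir NW: opp run (3,5) capped by B -> flip
Dir N: first cell '.' (not opp) -> no flip
Dir NE: first cell '.' (not opp) -> no flip
Dir W: first cell '.' (not opp) -> no flip
Dir E: first cell '.' (not opp) -> no flip
Dir SW: opp run (5,5), next='.' -> no flip
Dir S: first cell '.' (not opp) -> no flip
Dir SE: first cell '.' (not opp) -> no flip

Answer: (3,5)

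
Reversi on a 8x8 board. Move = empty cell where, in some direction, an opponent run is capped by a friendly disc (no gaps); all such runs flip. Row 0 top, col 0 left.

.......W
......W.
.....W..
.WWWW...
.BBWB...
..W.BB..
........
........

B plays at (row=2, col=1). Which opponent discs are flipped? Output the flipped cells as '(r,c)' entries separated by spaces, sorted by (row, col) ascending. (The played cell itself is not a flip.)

Answer: (3,1) (3,2) (4,3)

Derivation:
Dir NW: first cell '.' (not opp) -> no flip
Dir N: first cell '.' (not opp) -> no flip
Dir NE: first cell '.' (not opp) -> no flip
Dir W: first cell '.' (not opp) -> no flip
Dir E: first cell '.' (not opp) -> no flip
Dir SW: first cell '.' (not opp) -> no flip
Dir S: opp run (3,1) capped by B -> flip
Dir SE: opp run (3,2) (4,3) capped by B -> flip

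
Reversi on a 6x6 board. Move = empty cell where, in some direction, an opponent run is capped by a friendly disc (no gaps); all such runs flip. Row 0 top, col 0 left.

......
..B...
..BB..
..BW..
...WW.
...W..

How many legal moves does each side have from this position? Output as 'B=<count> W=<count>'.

-- B to move --
(2,4): no bracket -> illegal
(3,4): flips 1 -> legal
(3,5): no bracket -> illegal
(4,2): no bracket -> illegal
(4,5): no bracket -> illegal
(5,2): no bracket -> illegal
(5,4): flips 1 -> legal
(5,5): flips 2 -> legal
B mobility = 3
-- W to move --
(0,1): no bracket -> illegal
(0,2): no bracket -> illegal
(0,3): no bracket -> illegal
(1,1): flips 1 -> legal
(1,3): flips 1 -> legal
(1,4): no bracket -> illegal
(2,1): flips 1 -> legal
(2,4): no bracket -> illegal
(3,1): flips 1 -> legal
(3,4): no bracket -> illegal
(4,1): no bracket -> illegal
(4,2): no bracket -> illegal
W mobility = 4

Answer: B=3 W=4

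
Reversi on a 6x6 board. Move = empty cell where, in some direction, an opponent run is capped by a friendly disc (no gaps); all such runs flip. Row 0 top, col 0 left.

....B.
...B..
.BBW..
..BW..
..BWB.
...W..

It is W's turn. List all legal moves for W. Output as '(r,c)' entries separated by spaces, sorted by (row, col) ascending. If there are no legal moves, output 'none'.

(0,2): no bracket -> illegal
(0,3): flips 1 -> legal
(0,5): no bracket -> illegal
(1,0): flips 2 -> legal
(1,1): flips 1 -> legal
(1,2): no bracket -> illegal
(1,4): no bracket -> illegal
(1,5): no bracket -> illegal
(2,0): flips 2 -> legal
(2,4): no bracket -> illegal
(3,0): no bracket -> illegal
(3,1): flips 2 -> legal
(3,4): no bracket -> illegal
(3,5): flips 1 -> legal
(4,1): flips 2 -> legal
(4,5): flips 1 -> legal
(5,1): flips 1 -> legal
(5,2): no bracket -> illegal
(5,4): no bracket -> illegal
(5,5): flips 1 -> legal

Answer: (0,3) (1,0) (1,1) (2,0) (3,1) (3,5) (4,1) (4,5) (5,1) (5,5)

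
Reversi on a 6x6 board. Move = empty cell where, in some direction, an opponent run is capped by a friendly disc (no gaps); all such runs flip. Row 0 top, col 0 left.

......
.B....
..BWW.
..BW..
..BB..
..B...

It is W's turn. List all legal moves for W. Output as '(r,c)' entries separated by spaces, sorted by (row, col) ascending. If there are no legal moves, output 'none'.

Answer: (0,0) (2,1) (3,1) (4,1) (5,1) (5,3)

Derivation:
(0,0): flips 2 -> legal
(0,1): no bracket -> illegal
(0,2): no bracket -> illegal
(1,0): no bracket -> illegal
(1,2): no bracket -> illegal
(1,3): no bracket -> illegal
(2,0): no bracket -> illegal
(2,1): flips 1 -> legal
(3,1): flips 1 -> legal
(3,4): no bracket -> illegal
(4,1): flips 1 -> legal
(4,4): no bracket -> illegal
(5,1): flips 1 -> legal
(5,3): flips 1 -> legal
(5,4): no bracket -> illegal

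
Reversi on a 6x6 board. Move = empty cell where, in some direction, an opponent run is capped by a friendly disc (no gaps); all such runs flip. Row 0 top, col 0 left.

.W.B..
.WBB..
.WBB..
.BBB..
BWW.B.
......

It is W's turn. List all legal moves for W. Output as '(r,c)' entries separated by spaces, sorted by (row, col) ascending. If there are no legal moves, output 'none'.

(0,2): flips 3 -> legal
(0,4): no bracket -> illegal
(1,4): flips 4 -> legal
(2,0): flips 1 -> legal
(2,4): flips 3 -> legal
(3,0): no bracket -> illegal
(3,4): flips 2 -> legal
(3,5): no bracket -> illegal
(4,3): flips 1 -> legal
(4,5): no bracket -> illegal
(5,0): no bracket -> illegal
(5,1): no bracket -> illegal
(5,3): no bracket -> illegal
(5,4): no bracket -> illegal
(5,5): flips 3 -> legal

Answer: (0,2) (1,4) (2,0) (2,4) (3,4) (4,3) (5,5)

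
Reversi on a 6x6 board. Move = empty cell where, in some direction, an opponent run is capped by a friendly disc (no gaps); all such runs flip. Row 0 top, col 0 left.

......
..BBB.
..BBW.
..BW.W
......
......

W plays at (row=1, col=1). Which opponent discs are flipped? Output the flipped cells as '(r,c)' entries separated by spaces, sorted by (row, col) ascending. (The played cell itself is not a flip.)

Answer: (2,2)

Derivation:
Dir NW: first cell '.' (not opp) -> no flip
Dir N: first cell '.' (not opp) -> no flip
Dir NE: first cell '.' (not opp) -> no flip
Dir W: first cell '.' (not opp) -> no flip
Dir E: opp run (1,2) (1,3) (1,4), next='.' -> no flip
Dir SW: first cell '.' (not opp) -> no flip
Dir S: first cell '.' (not opp) -> no flip
Dir SE: opp run (2,2) capped by W -> flip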